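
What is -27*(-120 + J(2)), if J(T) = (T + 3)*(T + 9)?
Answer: 1755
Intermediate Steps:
J(T) = (3 + T)*(9 + T)
-27*(-120 + J(2)) = -27*(-120 + (27 + 2**2 + 12*2)) = -27*(-120 + (27 + 4 + 24)) = -27*(-120 + 55) = -27*(-65) = 1755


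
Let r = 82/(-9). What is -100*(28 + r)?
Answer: -17000/9 ≈ -1888.9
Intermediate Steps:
r = -82/9 (r = 82*(-1/9) = -82/9 ≈ -9.1111)
-100*(28 + r) = -100*(28 - 82/9) = -100*170/9 = -17000/9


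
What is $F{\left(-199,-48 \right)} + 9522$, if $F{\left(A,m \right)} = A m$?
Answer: $19074$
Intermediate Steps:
$F{\left(-199,-48 \right)} + 9522 = \left(-199\right) \left(-48\right) + 9522 = 9552 + 9522 = 19074$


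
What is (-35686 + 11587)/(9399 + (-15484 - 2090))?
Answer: 8033/2725 ≈ 2.9479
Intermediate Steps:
(-35686 + 11587)/(9399 + (-15484 - 2090)) = -24099/(9399 - 17574) = -24099/(-8175) = -24099*(-1/8175) = 8033/2725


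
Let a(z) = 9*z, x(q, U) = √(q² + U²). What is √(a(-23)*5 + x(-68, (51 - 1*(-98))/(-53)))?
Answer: √(-2907315 + 53*√13011017)/53 ≈ 31.096*I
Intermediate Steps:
x(q, U) = √(U² + q²)
√(a(-23)*5 + x(-68, (51 - 1*(-98))/(-53))) = √((9*(-23))*5 + √(((51 - 1*(-98))/(-53))² + (-68)²)) = √(-207*5 + √(((51 + 98)*(-1/53))² + 4624)) = √(-1035 + √((149*(-1/53))² + 4624)) = √(-1035 + √((-149/53)² + 4624)) = √(-1035 + √(22201/2809 + 4624)) = √(-1035 + √(13011017/2809)) = √(-1035 + √13011017/53)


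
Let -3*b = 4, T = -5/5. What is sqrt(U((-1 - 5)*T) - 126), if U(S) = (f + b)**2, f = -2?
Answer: I*sqrt(1034)/3 ≈ 10.719*I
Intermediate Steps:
T = -1 (T = -5*1/5 = -1)
b = -4/3 (b = -1/3*4 = -4/3 ≈ -1.3333)
U(S) = 100/9 (U(S) = (-2 - 4/3)**2 = (-10/3)**2 = 100/9)
sqrt(U((-1 - 5)*T) - 126) = sqrt(100/9 - 126) = sqrt(-1034/9) = I*sqrt(1034)/3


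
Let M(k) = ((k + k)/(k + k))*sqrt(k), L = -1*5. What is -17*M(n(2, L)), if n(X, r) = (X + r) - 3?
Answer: -17*I*sqrt(6) ≈ -41.641*I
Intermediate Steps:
L = -5
n(X, r) = -3 + X + r
M(k) = sqrt(k) (M(k) = ((2*k)/((2*k)))*sqrt(k) = ((2*k)*(1/(2*k)))*sqrt(k) = 1*sqrt(k) = sqrt(k))
-17*M(n(2, L)) = -17*sqrt(-3 + 2 - 5) = -17*I*sqrt(6)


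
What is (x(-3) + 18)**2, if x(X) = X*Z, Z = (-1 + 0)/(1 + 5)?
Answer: 1369/4 ≈ 342.25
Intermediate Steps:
Z = -1/6 ≈ -0.16667
x(X) = -X/6 (x(X) = X*(-1/6) = -X/6)
(x(-3) + 18)**2 = (-1/6*(-3) + 18)**2 = (1/2 + 18)**2 = (37/2)**2 = 1369/4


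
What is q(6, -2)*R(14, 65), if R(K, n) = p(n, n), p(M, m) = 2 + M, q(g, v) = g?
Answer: 402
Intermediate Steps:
R(K, n) = 2 + n
q(6, -2)*R(14, 65) = 6*(2 + 65) = 6*67 = 402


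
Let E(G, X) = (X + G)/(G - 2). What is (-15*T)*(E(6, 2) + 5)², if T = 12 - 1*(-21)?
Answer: -24255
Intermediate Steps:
E(G, X) = (G + X)/(-2 + G)
T = 33 (T = 12 + 21 = 33)
(-15*T)*(E(6, 2) + 5)² = (-15*33)*((6 + 2)/(-2 + 6) + 5)² = -495*(8/4 + 5)² = -495*((¼)*8 + 5)² = -495*(2 + 5)² = -495*7² = -495*49 = -24255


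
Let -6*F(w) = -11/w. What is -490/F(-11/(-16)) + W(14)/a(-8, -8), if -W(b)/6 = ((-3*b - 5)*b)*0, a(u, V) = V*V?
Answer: -735/4 ≈ -183.75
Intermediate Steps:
F(w) = 11/(6*w) (F(w) = -(-11)/(6*w) = 11/(6*w))
a(u, V) = V²
W(b) = 0 (W(b) = -6*(-3*b - 5)*b*0 = -6*(-5 - 3*b)*b*0 = -6*b*(-5 - 3*b)*0 = -6*0 = 0)
-490/F(-11/(-16)) + W(14)/a(-8, -8) = -490/(11/(6*((-11/(-16))))) + 0/((-8)²) = -490/(11/(6*((-11*(-1/16))))) + 0/64 = -490/(11/(6*(11/16))) + 0*(1/64) = -490/((11/6)*(16/11)) + 0 = -490/8/3 + 0 = -490*3/8 + 0 = -735/4 + 0 = -735/4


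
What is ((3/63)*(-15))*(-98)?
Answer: 70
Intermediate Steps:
((3/63)*(-15))*(-98) = ((3*(1/63))*(-15))*(-98) = ((1/21)*(-15))*(-98) = -5/7*(-98) = 70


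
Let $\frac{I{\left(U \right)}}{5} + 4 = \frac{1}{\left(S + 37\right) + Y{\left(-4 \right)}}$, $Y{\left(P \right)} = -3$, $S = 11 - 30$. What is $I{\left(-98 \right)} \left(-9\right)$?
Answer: $177$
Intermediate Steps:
$S = -19$
$I{\left(U \right)} = - \frac{59}{3}$ ($I{\left(U \right)} = -20 + \frac{5}{\left(-19 + 37\right) - 3} = -20 + \frac{5}{18 - 3} = -20 + \frac{5}{15} = -20 + 5 \cdot \frac{1}{15} = -20 + \frac{1}{3} = - \frac{59}{3}$)
$I{\left(-98 \right)} \left(-9\right) = \left(- \frac{59}{3}\right) \left(-9\right) = 177$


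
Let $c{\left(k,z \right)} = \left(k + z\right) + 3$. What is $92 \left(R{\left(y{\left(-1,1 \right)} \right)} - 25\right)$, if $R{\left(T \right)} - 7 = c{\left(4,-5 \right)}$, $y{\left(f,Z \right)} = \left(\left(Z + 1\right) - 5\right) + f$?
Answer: $-1472$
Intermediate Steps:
$y{\left(f,Z \right)} = -4 + Z + f$ ($y{\left(f,Z \right)} = \left(\left(1 + Z\right) - 5\right) + f = \left(-4 + Z\right) + f = -4 + Z + f$)
$c{\left(k,z \right)} = 3 + k + z$
$R{\left(T \right)} = 9$ ($R{\left(T \right)} = 7 + \left(3 + 4 - 5\right) = 7 + 2 = 9$)
$92 \left(R{\left(y{\left(-1,1 \right)} \right)} - 25\right) = 92 \left(9 - 25\right) = 92 \left(-16\right) = -1472$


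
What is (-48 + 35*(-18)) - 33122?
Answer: -33800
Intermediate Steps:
(-48 + 35*(-18)) - 33122 = (-48 - 630) - 33122 = -678 - 33122 = -33800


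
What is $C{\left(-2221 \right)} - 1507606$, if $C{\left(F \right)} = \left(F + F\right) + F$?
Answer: $-1514269$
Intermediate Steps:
$C{\left(F \right)} = 3 F$ ($C{\left(F \right)} = 2 F + F = 3 F$)
$C{\left(-2221 \right)} - 1507606 = 3 \left(-2221\right) - 1507606 = -6663 - 1507606 = -1514269$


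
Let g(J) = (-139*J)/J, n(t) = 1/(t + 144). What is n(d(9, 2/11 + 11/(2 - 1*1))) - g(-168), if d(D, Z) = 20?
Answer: 22797/164 ≈ 139.01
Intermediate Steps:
n(t) = 1/(144 + t)
g(J) = -139
n(d(9, 2/11 + 11/(2 - 1*1))) - g(-168) = 1/(144 + 20) - 1*(-139) = 1/164 + 139 = 22797/164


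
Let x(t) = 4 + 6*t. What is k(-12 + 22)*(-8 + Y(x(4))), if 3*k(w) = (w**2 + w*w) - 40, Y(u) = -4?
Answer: -640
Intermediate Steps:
k(w) = -40/3 + 2*w**2/3 (k(w) = ((w**2 + w*w) - 40)/3 = ((w**2 + w**2) - 40)/3 = (2*w**2 - 40)/3 = (-40 + 2*w**2)/3 = -40/3 + 2*w**2/3)
k(-12 + 22)*(-8 + Y(x(4))) = (-40/3 + 2*(-12 + 22)**2/3)*(-8 - 4) = (-40/3 + (2/3)*10**2)*(-12) = (-40/3 + (2/3)*100)*(-12) = (-40/3 + 200/3)*(-12) = (160/3)*(-12) = -640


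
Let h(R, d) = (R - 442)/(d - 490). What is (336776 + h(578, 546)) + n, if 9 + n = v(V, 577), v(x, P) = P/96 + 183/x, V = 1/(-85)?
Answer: 215860135/672 ≈ 3.2122e+5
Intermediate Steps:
V = -1/85 ≈ -0.011765
h(R, d) = (-442 + R)/(-490 + d)
v(x, P) = 183/x + P/96 (v(x, P) = P*(1/96) + 183/x = P/96 + 183/x = 183/x + P/96)
n = -1493567/96 (n = -9 + (183/(-1/85) + (1/96)*577) = -9 + (183*(-85) + 577/96) = -9 + (-15555 + 577/96) = -9 - 1492703/96 = -1493567/96 ≈ -15558.)
(336776 + h(578, 546)) + n = (336776 + (-442 + 578)/(-490 + 546)) - 1493567/96 = (336776 + 136/56) - 1493567/96 = (336776 + (1/56)*136) - 1493567/96 = (336776 + 17/7) - 1493567/96 = 2357449/7 - 1493567/96 = 215860135/672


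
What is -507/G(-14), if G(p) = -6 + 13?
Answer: -507/7 ≈ -72.429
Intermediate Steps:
G(p) = 7
-507/G(-14) = -507/7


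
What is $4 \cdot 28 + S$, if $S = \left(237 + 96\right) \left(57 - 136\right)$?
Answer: $-26195$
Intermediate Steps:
$S = -26307$ ($S = 333 \left(-79\right) = -26307$)
$4 \cdot 28 + S = 4 \cdot 28 - 26307 = 112 - 26307 = -26195$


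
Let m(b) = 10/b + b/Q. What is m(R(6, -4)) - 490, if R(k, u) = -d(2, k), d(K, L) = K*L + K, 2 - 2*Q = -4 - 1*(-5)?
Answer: -3631/7 ≈ -518.71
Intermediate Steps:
Q = ½ (Q = 1 - (-4 - 1*(-5))/2 = 1 - (-4 + 5)/2 = 1 - ½*1 = 1 - ½ = ½ ≈ 0.50000)
d(K, L) = K + K*L
R(k, u) = -2 - 2*k (R(k, u) = -2*(1 + k) = -(2 + 2*k) = -2 - 2*k)
m(b) = 2*b + 10/b (m(b) = 10/b + b/(½) = 10/b + b*2 = 10/b + 2*b = 2*b + 10/b)
m(R(6, -4)) - 490 = (2*(-2 - 2*6) + 10/(-2 - 2*6)) - 490 = (2*(-2 - 12) + 10/(-2 - 12)) - 490 = (2*(-14) + 10/(-14)) - 490 = (-28 + 10*(-1/14)) - 490 = (-28 - 5/7) - 490 = -201/7 - 490 = -3631/7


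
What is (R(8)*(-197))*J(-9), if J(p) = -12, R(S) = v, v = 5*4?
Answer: 47280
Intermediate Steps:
v = 20
R(S) = 20
(R(8)*(-197))*J(-9) = (20*(-197))*(-12) = -3940*(-12) = 47280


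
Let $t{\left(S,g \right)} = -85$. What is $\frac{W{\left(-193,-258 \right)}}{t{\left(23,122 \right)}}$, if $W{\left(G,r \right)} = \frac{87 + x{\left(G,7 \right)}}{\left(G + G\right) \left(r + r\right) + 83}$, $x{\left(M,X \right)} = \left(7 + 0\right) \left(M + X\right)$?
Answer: $\frac{243}{3387403} \approx 7.1736 \cdot 10^{-5}$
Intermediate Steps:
$x{\left(M,X \right)} = 7 M + 7 X$ ($x{\left(M,X \right)} = 7 \left(M + X\right) = 7 M + 7 X$)
$W{\left(G,r \right)} = \frac{136 + 7 G}{83 + 4 G r}$ ($W{\left(G,r \right)} = \frac{87 + \left(7 G + 7 \cdot 7\right)}{\left(G + G\right) \left(r + r\right) + 83} = \frac{87 + \left(7 G + 49\right)}{2 G 2 r + 83} = \frac{87 + \left(49 + 7 G\right)}{4 G r + 83} = \frac{136 + 7 G}{83 + 4 G r}$)
$\frac{W{\left(-193,-258 \right)}}{t{\left(23,122 \right)}} = \frac{\frac{1}{83 + 4 \left(-193\right) \left(-258\right)} \left(136 + 7 \left(-193\right)\right)}{-85} = \frac{136 - 1351}{83 + 199176} \left(- \frac{1}{85}\right) = \frac{1}{199259} \left(-1215\right) \left(- \frac{1}{85}\right) = \left(- \frac{1215}{199259}\right) \left(- \frac{1}{85}\right) = \frac{243}{3387403}$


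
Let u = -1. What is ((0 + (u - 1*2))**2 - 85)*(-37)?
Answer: 2812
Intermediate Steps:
((0 + (u - 1*2))**2 - 85)*(-37) = ((0 + (-1 - 1*2))**2 - 85)*(-37) = ((0 + (-1 - 2))**2 - 85)*(-37) = ((0 - 3)**2 - 85)*(-37) = ((-3)**2 - 85)*(-37) = (9 - 85)*(-37) = -76*(-37) = 2812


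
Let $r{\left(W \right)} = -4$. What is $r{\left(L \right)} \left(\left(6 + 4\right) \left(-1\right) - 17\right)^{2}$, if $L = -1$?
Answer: $-2916$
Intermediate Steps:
$r{\left(L \right)} \left(\left(6 + 4\right) \left(-1\right) - 17\right)^{2} = - 4 \left(\left(6 + 4\right) \left(-1\right) - 17\right)^{2} = - 4 \left(10 \left(-1\right) - 17\right)^{2} = - 4 \left(-10 - 17\right)^{2} = - 4 \left(-27\right)^{2} = \left(-4\right) 729 = -2916$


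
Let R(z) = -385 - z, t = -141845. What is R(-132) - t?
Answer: 141592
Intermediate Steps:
R(-132) - t = (-385 - 1*(-132)) - 1*(-141845) = (-385 + 132) + 141845 = -253 + 141845 = 141592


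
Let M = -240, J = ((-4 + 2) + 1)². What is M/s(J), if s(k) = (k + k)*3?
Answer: -40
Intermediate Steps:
J = 1 (J = (-2 + 1)² = (-1)² = 1)
s(k) = 6*k (s(k) = (2*k)*3 = 6*k)
M/s(J) = -240/(6*1) = -240/6 = -240*⅙ = -40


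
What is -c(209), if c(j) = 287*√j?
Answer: -287*√209 ≈ -4149.1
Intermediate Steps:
-c(209) = -287*√209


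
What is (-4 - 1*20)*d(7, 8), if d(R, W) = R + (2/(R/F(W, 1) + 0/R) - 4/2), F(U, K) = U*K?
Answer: -1224/7 ≈ -174.86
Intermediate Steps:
F(U, K) = K*U
d(R, W) = -2 + R + 2*W/R (d(R, W) = R + (2/(R/((1*W)) + 0/R) - 4/2) = R + (2/(R/W + 0) - 4*½) = R + (2/((R/W)) - 2) = R + (2*(W/R) - 2) = R + (2*W/R - 2) = R + (-2 + 2*W/R) = -2 + R + 2*W/R)
(-4 - 1*20)*d(7, 8) = (-4 - 1*20)*(-2 + 7 + 2*8/7) = (-4 - 20)*(-2 + 7 + 2*8*(⅐)) = -24*(-2 + 7 + 16/7) = -24*51/7 = -1224/7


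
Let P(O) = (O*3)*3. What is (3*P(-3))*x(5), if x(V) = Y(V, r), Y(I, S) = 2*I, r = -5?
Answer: -810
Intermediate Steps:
P(O) = 9*O (P(O) = (3*O)*3 = 9*O)
x(V) = 2*V
(3*P(-3))*x(5) = (3*(9*(-3)))*(2*5) = (3*(-27))*10 = -81*10 = -810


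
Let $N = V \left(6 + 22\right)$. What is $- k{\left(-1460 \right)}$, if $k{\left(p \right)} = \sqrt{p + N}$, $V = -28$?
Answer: $- 2 i \sqrt{561} \approx - 47.371 i$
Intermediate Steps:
$N = -784$ ($N = - 28 \left(6 + 22\right) = \left(-28\right) 28 = -784$)
$k{\left(p \right)} = \sqrt{-784 + p}$ ($k{\left(p \right)} = \sqrt{p - 784} = \sqrt{-784 + p}$)
$- k{\left(-1460 \right)} = - \sqrt{-784 - 1460} = - \sqrt{-2244} = - 2 i \sqrt{561}$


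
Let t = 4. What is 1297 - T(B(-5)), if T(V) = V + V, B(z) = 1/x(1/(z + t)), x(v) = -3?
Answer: 3893/3 ≈ 1297.7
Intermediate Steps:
B(z) = -⅓ (B(z) = 1/(-3) = -⅓)
T(V) = 2*V
1297 - T(B(-5)) = 1297 - 2*(-1)/3 = 1297 - 1*(-⅔) = 1297 + ⅔ = 3893/3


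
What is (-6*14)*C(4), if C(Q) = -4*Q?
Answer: 1344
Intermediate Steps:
(-6*14)*C(4) = (-6*14)*(-4*4) = -84*(-16) = 1344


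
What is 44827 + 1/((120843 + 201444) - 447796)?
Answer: 5626191942/125509 ≈ 44827.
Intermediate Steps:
44827 + 1/((120843 + 201444) - 447796) = 44827 + 1/(322287 - 447796) = 44827 + 1/(-125509) = 44827 - 1/125509 = 5626191942/125509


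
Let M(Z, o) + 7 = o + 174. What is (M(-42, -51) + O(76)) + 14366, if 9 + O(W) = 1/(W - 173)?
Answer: 1403880/97 ≈ 14473.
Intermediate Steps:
M(Z, o) = 167 + o (M(Z, o) = -7 + (o + 174) = -7 + (174 + o) = 167 + o)
O(W) = -9 + 1/(-173 + W) (O(W) = -9 + 1/(W - 173) = -9 + 1/(-173 + W))
(M(-42, -51) + O(76)) + 14366 = ((167 - 51) + (1558 - 9*76)/(-173 + 76)) + 14366 = (116 + (1558 - 684)/(-97)) + 14366 = (116 - 1/97*874) + 14366 = (116 - 874/97) + 14366 = 10378/97 + 14366 = 1403880/97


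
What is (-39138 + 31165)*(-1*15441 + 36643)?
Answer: -169043546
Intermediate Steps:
(-39138 + 31165)*(-1*15441 + 36643) = -7973*(-15441 + 36643) = -7973*21202 = -169043546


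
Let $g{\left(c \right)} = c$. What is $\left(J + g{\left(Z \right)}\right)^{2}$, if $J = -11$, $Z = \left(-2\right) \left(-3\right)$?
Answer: $25$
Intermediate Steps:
$Z = 6$
$\left(J + g{\left(Z \right)}\right)^{2} = \left(-11 + 6\right)^{2} = \left(-5\right)^{2} = 25$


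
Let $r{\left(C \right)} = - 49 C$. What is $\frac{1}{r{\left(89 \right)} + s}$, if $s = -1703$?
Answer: $- \frac{1}{6064} \approx -0.00016491$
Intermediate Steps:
$\frac{1}{r{\left(89 \right)} + s} = \frac{1}{\left(-49\right) 89 - 1703} = \frac{1}{-4361 - 1703} = \frac{1}{-6064} = - \frac{1}{6064}$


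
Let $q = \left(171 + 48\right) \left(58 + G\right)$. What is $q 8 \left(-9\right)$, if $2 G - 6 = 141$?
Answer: $-2073492$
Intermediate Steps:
$G = \frac{147}{2}$ ($G = 3 + \frac{1}{2} \cdot 141 = 3 + \frac{141}{2} = \frac{147}{2} \approx 73.5$)
$q = \frac{57597}{2}$ ($q = \left(171 + 48\right) \left(58 + \frac{147}{2}\right) = 219 \cdot \frac{263}{2} = \frac{57597}{2} \approx 28799.0$)
$q 8 \left(-9\right) = \frac{57597 \cdot 8 \left(-9\right)}{2} = \frac{57597}{2} \left(-72\right) = -2073492$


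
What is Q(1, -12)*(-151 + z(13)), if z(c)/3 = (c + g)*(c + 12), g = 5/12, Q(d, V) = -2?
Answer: -3421/2 ≈ -1710.5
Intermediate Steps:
g = 5/12 (g = 5*(1/12) = 5/12 ≈ 0.41667)
z(c) = 3*(12 + c)*(5/12 + c) (z(c) = 3*((c + 5/12)*(c + 12)) = 3*((5/12 + c)*(12 + c)) = 3*((12 + c)*(5/12 + c)) = 3*(12 + c)*(5/12 + c))
Q(1, -12)*(-151 + z(13)) = -2*(-151 + (15 + 3*13² + (149/4)*13)) = -2*(-151 + (15 + 3*169 + 1937/4)) = -2*(-151 + (15 + 507 + 1937/4)) = -2*(-151 + 4025/4) = -2*3421/4 = -3421/2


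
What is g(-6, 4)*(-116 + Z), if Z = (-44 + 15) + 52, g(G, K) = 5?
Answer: -465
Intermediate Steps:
Z = 23 (Z = -29 + 52 = 23)
g(-6, 4)*(-116 + Z) = 5*(-116 + 23) = 5*(-93) = -465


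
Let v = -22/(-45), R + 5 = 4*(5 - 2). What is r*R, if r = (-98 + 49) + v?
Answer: -15281/45 ≈ -339.58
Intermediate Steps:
R = 7 (R = -5 + 4*(5 - 2) = -5 + 4*3 = -5 + 12 = 7)
v = 22/45 (v = -22*(-1/45) = 22/45 ≈ 0.48889)
r = -2183/45 (r = (-98 + 49) + 22/45 = -49 + 22/45 = -2183/45 ≈ -48.511)
r*R = -2183/45*7 = -15281/45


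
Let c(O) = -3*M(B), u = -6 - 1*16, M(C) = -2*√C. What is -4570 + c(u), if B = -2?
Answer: -4570 + 6*I*√2 ≈ -4570.0 + 8.4853*I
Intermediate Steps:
u = -22 (u = -6 - 16 = -22)
c(O) = 6*I*√2 (c(O) = -(-6)*√(-2) = -(-6)*I*√2 = 6*I*√2)
-4570 + c(u) = -4570 + 6*I*√2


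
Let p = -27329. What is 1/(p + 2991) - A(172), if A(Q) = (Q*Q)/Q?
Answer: -4186137/24338 ≈ -172.00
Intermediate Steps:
A(Q) = Q (A(Q) = Q²/Q = Q)
1/(p + 2991) - A(172) = 1/(-27329 + 2991) - 1*172 = 1/(-24338) - 172 = -1/24338 - 172 = -4186137/24338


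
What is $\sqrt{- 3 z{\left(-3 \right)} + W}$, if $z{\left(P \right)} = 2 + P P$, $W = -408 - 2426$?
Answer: $i \sqrt{2867} \approx 53.544 i$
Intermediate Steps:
$W = -2834$
$z{\left(P \right)} = 2 + P^{2}$
$\sqrt{- 3 z{\left(-3 \right)} + W} = \sqrt{- 3 \left(2 + \left(-3\right)^{2}\right) - 2834} = \sqrt{- 3 \left(2 + 9\right) - 2834} = \sqrt{\left(-3\right) 11 - 2834} = \sqrt{-33 - 2834} = \sqrt{-2867} = i \sqrt{2867}$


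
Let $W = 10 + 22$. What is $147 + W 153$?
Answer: $5043$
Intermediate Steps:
$W = 32$
$147 + W 153 = 147 + 32 \cdot 153 = 147 + 4896 = 5043$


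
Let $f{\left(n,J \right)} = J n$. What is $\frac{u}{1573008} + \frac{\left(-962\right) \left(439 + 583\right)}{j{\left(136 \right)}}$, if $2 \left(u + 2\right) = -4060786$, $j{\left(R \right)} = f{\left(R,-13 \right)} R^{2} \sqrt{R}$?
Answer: $- \frac{2030395}{1573008} + \frac{18907 \sqrt{34}}{42762752} \approx -1.2882$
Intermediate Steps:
$j{\left(R \right)} = - 13 R^{\frac{7}{2}}$ ($j{\left(R \right)} = - 13 R R^{2} \sqrt{R} = - 13 R^{3} \sqrt{R} = - 13 R^{\frac{7}{2}}$)
$u = -2030395$ ($u = -2 + \frac{1}{2} \left(-4060786\right) = -2 - 2030393 = -2030395$)
$\frac{u}{1573008} + \frac{\left(-962\right) \left(439 + 583\right)}{j{\left(136 \right)}} = - \frac{2030395}{1573008} + \frac{\left(-962\right) \left(439 + 583\right)}{\left(-13\right) 136^{\frac{7}{2}}} = \left(-2030395\right) \frac{1}{1573008} + \frac{\left(-962\right) 1022}{\left(-13\right) 5030912 \sqrt{34}} = - \frac{2030395}{1573008} - \frac{983164}{\left(-65401856\right) \sqrt{34}} = - \frac{2030395}{1573008} - 983164 \left(- \frac{\sqrt{34}}{2223663104}\right) = - \frac{2030395}{1573008} + \frac{18907 \sqrt{34}}{42762752}$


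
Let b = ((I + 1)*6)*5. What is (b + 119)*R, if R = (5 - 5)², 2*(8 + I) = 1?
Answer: 0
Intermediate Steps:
I = -15/2 (I = -8 + (½)*1 = -8 + ½ = -15/2 ≈ -7.5000)
R = 0 (R = 0² = 0)
b = -195 (b = ((-15/2 + 1)*6)*5 = -13/2*6*5 = -39*5 = -195)
(b + 119)*R = (-195 + 119)*0 = -76*0 = 0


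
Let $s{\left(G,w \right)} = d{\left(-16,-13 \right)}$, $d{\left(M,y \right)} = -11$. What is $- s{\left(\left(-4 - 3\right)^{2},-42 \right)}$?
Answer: $11$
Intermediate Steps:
$s{\left(G,w \right)} = -11$
$- s{\left(\left(-4 - 3\right)^{2},-42 \right)} = \left(-1\right) \left(-11\right) = 11$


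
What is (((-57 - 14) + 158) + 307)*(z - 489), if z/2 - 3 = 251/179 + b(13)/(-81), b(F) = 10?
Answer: -2744578390/14499 ≈ -1.8929e+5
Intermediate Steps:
z = 124076/14499 (z = 6 + 2*(251/179 + 10/(-81)) = 6 + 2*(251*(1/179) + 10*(-1/81)) = 6 + 2*(251/179 - 10/81) = 6 + 2*(18541/14499) = 6 + 37082/14499 = 124076/14499 ≈ 8.5576)
(((-57 - 14) + 158) + 307)*(z - 489) = (((-57 - 14) + 158) + 307)*(124076/14499 - 489) = ((-71 + 158) + 307)*(-6965935/14499) = (87 + 307)*(-6965935/14499) = 394*(-6965935/14499) = -2744578390/14499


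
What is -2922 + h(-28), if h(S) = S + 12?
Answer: -2938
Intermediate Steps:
h(S) = 12 + S
-2922 + h(-28) = -2922 + (12 - 28) = -2922 - 16 = -2938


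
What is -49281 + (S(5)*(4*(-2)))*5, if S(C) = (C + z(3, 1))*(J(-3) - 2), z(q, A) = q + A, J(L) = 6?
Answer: -50721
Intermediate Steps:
z(q, A) = A + q
S(C) = 16 + 4*C (S(C) = (C + (1 + 3))*(6 - 2) = (C + 4)*4 = (4 + C)*4 = 16 + 4*C)
-49281 + (S(5)*(4*(-2)))*5 = -49281 + ((16 + 4*5)*(4*(-2)))*5 = -49281 + ((16 + 20)*(-8))*5 = -49281 + (36*(-8))*5 = -49281 - 288*5 = -49281 - 1440 = -50721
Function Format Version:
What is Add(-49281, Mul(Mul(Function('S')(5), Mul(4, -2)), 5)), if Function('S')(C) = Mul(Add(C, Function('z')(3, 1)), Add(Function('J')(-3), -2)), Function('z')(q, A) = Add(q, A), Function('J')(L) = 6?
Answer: -50721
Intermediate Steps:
Function('z')(q, A) = Add(A, q)
Function('S')(C) = Add(16, Mul(4, C)) (Function('S')(C) = Mul(Add(C, Add(1, 3)), Add(6, -2)) = Mul(Add(C, 4), 4) = Mul(Add(4, C), 4) = Add(16, Mul(4, C)))
Add(-49281, Mul(Mul(Function('S')(5), Mul(4, -2)), 5)) = Add(-49281, Mul(Mul(Add(16, Mul(4, 5)), Mul(4, -2)), 5)) = Add(-49281, Mul(Mul(Add(16, 20), -8), 5)) = Add(-49281, Mul(Mul(36, -8), 5)) = Add(-49281, Mul(-288, 5)) = Add(-49281, -1440) = -50721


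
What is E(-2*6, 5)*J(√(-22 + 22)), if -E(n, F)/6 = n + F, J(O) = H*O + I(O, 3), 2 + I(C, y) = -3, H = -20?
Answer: -210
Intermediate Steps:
I(C, y) = -5 (I(C, y) = -2 - 3 = -5)
J(O) = -5 - 20*O (J(O) = -20*O - 5 = -5 - 20*O)
E(n, F) = -6*F - 6*n (E(n, F) = -6*(n + F) = -6*(F + n) = -6*F - 6*n)
E(-2*6, 5)*J(√(-22 + 22)) = (-6*5 - (-12)*6)*(-5 - 20*√(-22 + 22)) = (-30 - 6*(-12))*(-5 - 20*√0) = (-30 + 72)*(-5 - 20*0) = 42*(-5 + 0) = 42*(-5) = -210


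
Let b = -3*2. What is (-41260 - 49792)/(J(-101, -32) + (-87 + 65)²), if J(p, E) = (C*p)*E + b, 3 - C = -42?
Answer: -45526/72959 ≈ -0.62399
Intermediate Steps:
C = 45 (C = 3 - 1*(-42) = 3 + 42 = 45)
b = -6
J(p, E) = -6 + 45*E*p (J(p, E) = (45*p)*E - 6 = 45*E*p - 6 = -6 + 45*E*p)
(-41260 - 49792)/(J(-101, -32) + (-87 + 65)²) = (-41260 - 49792)/((-6 + 45*(-32)*(-101)) + (-87 + 65)²) = -91052/((-6 + 145440) + (-22)²) = -91052/(145434 + 484) = -91052/145918 = -91052*1/145918 = -45526/72959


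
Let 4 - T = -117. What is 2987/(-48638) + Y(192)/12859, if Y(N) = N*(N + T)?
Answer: 2884539415/625436042 ≈ 4.6120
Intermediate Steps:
T = 121 (T = 4 - 1*(-117) = 4 + 117 = 121)
Y(N) = N*(121 + N) (Y(N) = N*(N + 121) = N*(121 + N))
2987/(-48638) + Y(192)/12859 = 2987/(-48638) + (192*(121 + 192))/12859 = 2987*(-1/48638) + (192*313)*(1/12859) = -2987/48638 + 60096*(1/12859) = -2987/48638 + 60096/12859 = 2884539415/625436042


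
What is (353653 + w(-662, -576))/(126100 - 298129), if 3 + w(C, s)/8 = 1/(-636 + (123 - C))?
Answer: -4053133/1971717 ≈ -2.0556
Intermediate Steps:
w(C, s) = -24 + 8/(-513 - C) (w(C, s) = -24 + 8/(-636 + (123 - C)) = -24 + 8/(-513 - C))
(353653 + w(-662, -576))/(126100 - 298129) = (353653 + 8*(-1540 - 3*(-662))/(513 - 662))/(126100 - 298129) = (353653 + 8*(-1540 + 1986)/(-149))/(-172029) = (353653 + 8*(-1/149)*446)*(-1/172029) = (353653 - 3568/149)*(-1/172029) = (52690729/149)*(-1/172029) = -4053133/1971717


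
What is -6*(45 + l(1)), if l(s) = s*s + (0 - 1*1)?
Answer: -270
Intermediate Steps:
l(s) = -1 + s**2 (l(s) = s**2 + (0 - 1) = s**2 - 1 = -1 + s**2)
-6*(45 + l(1)) = -6*(45 + (-1 + 1**2)) = -6*(45 + (-1 + 1)) = -6*(45 + 0) = -6*45 = -270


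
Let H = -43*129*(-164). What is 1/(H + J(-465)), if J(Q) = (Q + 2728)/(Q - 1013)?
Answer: 1478/1344546161 ≈ 1.0993e-6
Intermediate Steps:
J(Q) = (2728 + Q)/(-1013 + Q)
H = 909708 (H = -5547*(-164) = 909708)
1/(H + J(-465)) = 1/(909708 + (2728 - 465)/(-1013 - 465)) = 1/(909708 + 2263/(-1478)) = 1/(909708 - 1/1478*2263) = 1/(909708 - 2263/1478) = 1/(1344546161/1478) = 1478/1344546161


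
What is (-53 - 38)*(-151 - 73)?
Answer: 20384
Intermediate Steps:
(-53 - 38)*(-151 - 73) = -91*(-224) = 20384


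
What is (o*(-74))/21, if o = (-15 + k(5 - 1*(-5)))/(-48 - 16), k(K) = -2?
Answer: -629/672 ≈ -0.93601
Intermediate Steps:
o = 17/64 (o = (-15 - 2)/(-48 - 16) = -17/(-64) = -17*(-1/64) = 17/64 ≈ 0.26563)
(o*(-74))/21 = ((17/64)*(-74))/21 = -629/32*1/21 = -629/672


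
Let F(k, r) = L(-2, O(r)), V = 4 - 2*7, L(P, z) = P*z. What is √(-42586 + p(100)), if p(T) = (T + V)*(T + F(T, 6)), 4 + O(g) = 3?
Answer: I*√33406 ≈ 182.77*I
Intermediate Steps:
O(g) = -1 (O(g) = -4 + 3 = -1)
V = -10 (V = 4 - 14 = -10)
F(k, r) = 2 (F(k, r) = -2*(-1) = 2)
p(T) = (-10 + T)*(2 + T) (p(T) = (T - 10)*(T + 2) = (-10 + T)*(2 + T))
√(-42586 + p(100)) = √(-42586 + (-20 + 100² - 8*100)) = √(-42586 + (-20 + 10000 - 800)) = √(-42586 + 9180) = √(-33406) = I*√33406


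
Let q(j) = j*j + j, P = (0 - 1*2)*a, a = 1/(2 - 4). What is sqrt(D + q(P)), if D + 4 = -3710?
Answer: 8*I*sqrt(58) ≈ 60.926*I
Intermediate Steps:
a = -1/2 (a = 1/(-2) = -1/2 ≈ -0.50000)
P = 1 (P = (0 - 1*2)*(-1/2) = (0 - 2)*(-1/2) = -2*(-1/2) = 1)
q(j) = j + j**2 (q(j) = j**2 + j = j + j**2)
D = -3714 (D = -4 - 3710 = -3714)
sqrt(D + q(P)) = sqrt(-3714 + 1*(1 + 1)) = sqrt(-3714 + 1*2) = sqrt(-3714 + 2) = sqrt(-3712) = 8*I*sqrt(58)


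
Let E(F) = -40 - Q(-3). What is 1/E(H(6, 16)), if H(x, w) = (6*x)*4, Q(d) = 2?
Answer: -1/42 ≈ -0.023810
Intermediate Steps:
H(x, w) = 24*x
E(F) = -42 (E(F) = -40 - 1*2 = -40 - 2 = -42)
1/E(H(6, 16)) = 1/(-42) = -1/42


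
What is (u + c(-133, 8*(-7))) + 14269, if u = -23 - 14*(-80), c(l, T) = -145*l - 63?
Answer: 34588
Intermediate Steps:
c(l, T) = -63 - 145*l
u = 1097 (u = -23 + 1120 = 1097)
(u + c(-133, 8*(-7))) + 14269 = (1097 + (-63 - 145*(-133))) + 14269 = (1097 + (-63 + 19285)) + 14269 = (1097 + 19222) + 14269 = 20319 + 14269 = 34588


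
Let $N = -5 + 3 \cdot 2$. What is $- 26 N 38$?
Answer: $-988$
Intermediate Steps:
$N = 1$ ($N = -5 + 6 = 1$)
$- 26 N 38 = \left(-26\right) 1 \cdot 38 = \left(-26\right) 38 = -988$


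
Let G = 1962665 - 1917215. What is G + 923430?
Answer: 968880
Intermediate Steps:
G = 45450
G + 923430 = 45450 + 923430 = 968880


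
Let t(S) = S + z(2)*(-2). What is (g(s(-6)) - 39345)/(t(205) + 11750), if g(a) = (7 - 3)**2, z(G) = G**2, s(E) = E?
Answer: -39329/11947 ≈ -3.2920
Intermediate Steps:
g(a) = 16 (g(a) = 4**2 = 16)
t(S) = -8 + S (t(S) = S + 2**2*(-2) = S + 4*(-2) = S - 8 = -8 + S)
(g(s(-6)) - 39345)/(t(205) + 11750) = (16 - 39345)/((-8 + 205) + 11750) = -39329/(197 + 11750) = -39329/11947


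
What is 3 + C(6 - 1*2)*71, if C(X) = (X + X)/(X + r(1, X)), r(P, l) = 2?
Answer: 293/3 ≈ 97.667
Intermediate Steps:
C(X) = 2*X/(2 + X) (C(X) = (X + X)/(X + 2) = (2*X)/(2 + X) = 2*X/(2 + X))
3 + C(6 - 1*2)*71 = 3 + (2*(6 - 1*2)/(2 + (6 - 1*2)))*71 = 3 + (2*(6 - 2)/(2 + (6 - 2)))*71 = 3 + (2*4/(2 + 4))*71 = 3 + (2*4/6)*71 = 3 + (2*4*(1/6))*71 = 3 + (4/3)*71 = 3 + 284/3 = 293/3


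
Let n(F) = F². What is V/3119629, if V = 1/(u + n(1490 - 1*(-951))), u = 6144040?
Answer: 1/37755375484709 ≈ 2.6486e-14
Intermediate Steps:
V = 1/12102521 (V = 1/(6144040 + (1490 - 1*(-951))²) = 1/(6144040 + (1490 + 951)²) = 1/(6144040 + 2441²) = 1/(6144040 + 5958481) = 1/12102521 ≈ 8.2627e-8)
V/3119629 = (1/12102521)/3119629 = (1/12102521)*(1/3119629) = 1/37755375484709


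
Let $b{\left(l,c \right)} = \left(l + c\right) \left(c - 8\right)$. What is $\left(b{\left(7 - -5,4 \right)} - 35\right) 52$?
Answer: $-5148$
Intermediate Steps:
$b{\left(l,c \right)} = \left(-8 + c\right) \left(c + l\right)$ ($b{\left(l,c \right)} = \left(c + l\right) \left(-8 + c\right) = \left(-8 + c\right) \left(c + l\right)$)
$\left(b{\left(7 - -5,4 \right)} - 35\right) 52 = \left(\left(4^{2} - 32 - 8 \left(7 - -5\right) + 4 \left(7 - -5\right)\right) - 35\right) 52 = \left(\left(16 - 32 - 8 \left(7 + 5\right) + 4 \left(7 + 5\right)\right) - 35\right) 52 = \left(\left(16 - 32 - 96 + 4 \cdot 12\right) - 35\right) 52 = \left(\left(16 - 32 - 96 + 48\right) - 35\right) 52 = \left(-64 - 35\right) 52 = \left(-99\right) 52 = -5148$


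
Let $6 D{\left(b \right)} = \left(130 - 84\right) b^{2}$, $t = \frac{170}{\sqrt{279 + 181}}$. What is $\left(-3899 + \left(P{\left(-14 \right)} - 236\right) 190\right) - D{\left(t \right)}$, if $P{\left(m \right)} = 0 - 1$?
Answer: $- \frac{148232}{3} \approx -49411.0$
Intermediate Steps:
$P{\left(m \right)} = -1$ ($P{\left(m \right)} = 0 - 1 = -1$)
$t = \frac{17 \sqrt{115}}{23}$ ($t = \frac{170}{\sqrt{460}} = \frac{170}{2 \sqrt{115}} = 170 \frac{\sqrt{115}}{230} = \frac{17 \sqrt{115}}{23} \approx 7.9263$)
$D{\left(b \right)} = \frac{23 b^{2}}{3}$ ($D{\left(b \right)} = \frac{\left(130 - 84\right) b^{2}}{6} = \frac{46 b^{2}}{6} = \frac{23 b^{2}}{3}$)
$\left(-3899 + \left(P{\left(-14 \right)} - 236\right) 190\right) - D{\left(t \right)} = \left(-3899 + \left(-1 - 236\right) 190\right) - \frac{23 \left(\frac{17 \sqrt{115}}{23}\right)^{2}}{3} = \left(-3899 - 45030\right) - \frac{23}{3} \cdot \frac{1445}{23} = \left(-3899 - 45030\right) - \frac{1445}{3} = -48929 - \frac{1445}{3} = - \frac{148232}{3}$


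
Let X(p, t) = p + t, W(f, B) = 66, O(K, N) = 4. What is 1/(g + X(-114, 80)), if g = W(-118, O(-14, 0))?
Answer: 1/32 ≈ 0.031250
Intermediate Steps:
g = 66
1/(g + X(-114, 80)) = 1/(66 + (-114 + 80)) = 1/(66 - 34) = 1/32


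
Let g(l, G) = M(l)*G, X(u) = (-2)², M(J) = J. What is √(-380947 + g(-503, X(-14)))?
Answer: 3*I*√42551 ≈ 618.84*I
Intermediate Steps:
X(u) = 4
g(l, G) = G*l (g(l, G) = l*G = G*l)
√(-380947 + g(-503, X(-14))) = √(-380947 + 4*(-503)) = √(-380947 - 2012) = √(-382959) = 3*I*√42551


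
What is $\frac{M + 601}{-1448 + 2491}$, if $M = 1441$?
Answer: $\frac{2042}{1043} \approx 1.9578$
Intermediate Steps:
$\frac{M + 601}{-1448 + 2491} = \frac{1441 + 601}{-1448 + 2491} = \frac{2042}{1043}$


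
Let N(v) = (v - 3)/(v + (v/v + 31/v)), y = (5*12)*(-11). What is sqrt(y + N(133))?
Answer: I*sqrt(210052863570)/17853 ≈ 25.672*I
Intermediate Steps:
y = -660 (y = 60*(-11) = -660)
N(v) = (-3 + v)/(1 + v + 31/v) (N(v) = (-3 + v)/(v + (1 + 31/v)) = (-3 + v)/(1 + v + 31/v))
sqrt(y + N(133)) = sqrt(-660 + 133*(-3 + 133)/(31 + 133 + 133**2)) = sqrt(-660 + 133*130/(31 + 133 + 17689)) = sqrt(-660 + 133*130/17853) = sqrt(-660 + 133*(1/17853)*130) = sqrt(-660 + 17290/17853) = sqrt(-11765690/17853) = I*sqrt(210052863570)/17853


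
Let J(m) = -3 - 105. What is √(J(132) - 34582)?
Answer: I*√34690 ≈ 186.25*I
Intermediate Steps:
J(m) = -108
√(J(132) - 34582) = √(-108 - 34582) = √(-34690) = I*√34690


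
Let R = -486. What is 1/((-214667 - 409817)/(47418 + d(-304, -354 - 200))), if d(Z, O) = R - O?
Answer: -23743/312242 ≈ -0.076040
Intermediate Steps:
d(Z, O) = -486 - O
1/((-214667 - 409817)/(47418 + d(-304, -354 - 200))) = 1/((-214667 - 409817)/(47418 + (-486 - (-354 - 200)))) = 1/(-624484/(47418 + (-486 - 1*(-554)))) = 1/(-624484/(47418 + (-486 + 554))) = 1/(-624484/(47418 + 68)) = 1/(-624484/47486) = 1/(-624484*1/47486) = 1/(-312242/23743) = -23743/312242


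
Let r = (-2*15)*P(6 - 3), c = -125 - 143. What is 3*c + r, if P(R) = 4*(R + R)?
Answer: -1524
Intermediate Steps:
c = -268
P(R) = 8*R (P(R) = 4*(2*R) = 8*R)
r = -720 (r = (-2*15)*(8*(6 - 3)) = -240*3 = -30*24 = -720)
3*c + r = 3*(-268) - 720 = -804 - 720 = -1524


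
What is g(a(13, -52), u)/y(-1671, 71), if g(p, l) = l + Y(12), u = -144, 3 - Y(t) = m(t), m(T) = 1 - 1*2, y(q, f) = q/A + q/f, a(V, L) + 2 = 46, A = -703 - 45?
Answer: 7435120/1131267 ≈ 6.5724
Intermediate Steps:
A = -748
a(V, L) = 44 (a(V, L) = -2 + 46 = 44)
y(q, f) = -q/748 + q/f (y(q, f) = q/(-748) + q/f = q*(-1/748) + q/f = -q/748 + q/f)
m(T) = -1 (m(T) = 1 - 2 = -1)
Y(t) = 4 (Y(t) = 3 - 1*(-1) = 3 + 1 = 4)
g(p, l) = 4 + l (g(p, l) = l + 4 = 4 + l)
g(a(13, -52), u)/y(-1671, 71) = (4 - 144)/(-1/748*(-1671) - 1671/71) = -140/(1671/748 - 1671*1/71) = -140/(1671/748 - 1671/71) = -140/(-1131267/53108) = -140*(-53108/1131267) = 7435120/1131267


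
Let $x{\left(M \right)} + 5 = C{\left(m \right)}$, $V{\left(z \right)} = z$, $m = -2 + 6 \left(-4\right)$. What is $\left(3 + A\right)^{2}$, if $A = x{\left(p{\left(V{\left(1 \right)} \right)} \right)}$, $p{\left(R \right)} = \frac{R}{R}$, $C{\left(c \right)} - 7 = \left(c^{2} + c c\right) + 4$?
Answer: $1852321$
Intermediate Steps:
$m = -26$ ($m = -2 - 24 = -26$)
$C{\left(c \right)} = 11 + 2 c^{2}$ ($C{\left(c \right)} = 7 + \left(\left(c^{2} + c c\right) + 4\right) = 7 + \left(\left(c^{2} + c^{2}\right) + 4\right) = 7 + \left(2 c^{2} + 4\right) = 7 + \left(4 + 2 c^{2}\right) = 11 + 2 c^{2}$)
$p{\left(R \right)} = 1$
$x{\left(M \right)} = 1358$ ($x{\left(M \right)} = -5 + \left(11 + 2 \left(-26\right)^{2}\right) = -5 + \left(11 + 2 \cdot 676\right) = -5 + \left(11 + 1352\right) = -5 + 1363 = 1358$)
$A = 1358$
$\left(3 + A\right)^{2} = \left(3 + 1358\right)^{2} = 1361^{2} = 1852321$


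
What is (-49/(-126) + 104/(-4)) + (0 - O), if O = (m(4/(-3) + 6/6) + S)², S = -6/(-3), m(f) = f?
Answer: -511/18 ≈ -28.389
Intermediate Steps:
S = 2 (S = -6*(-⅓) = 2)
O = 25/9 (O = ((4/(-3) + 6/6) + 2)² = ((4*(-⅓) + 6*(⅙)) + 2)² = ((-4/3 + 1) + 2)² = (-⅓ + 2)² = (5/3)² = 25/9 ≈ 2.7778)
(-49/(-126) + 104/(-4)) + (0 - O) = (-49/(-126) + 104/(-4)) + (0 - 1*25/9) = (-49*(-1/126) + 104*(-¼)) + (0 - 25/9) = (7/18 - 26) - 25/9 = -461/18 - 25/9 = -511/18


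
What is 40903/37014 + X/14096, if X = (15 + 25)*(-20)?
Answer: 34184843/32609334 ≈ 1.0483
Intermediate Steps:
X = -800 (X = 40*(-20) = -800)
40903/37014 + X/14096 = 40903/37014 - 800/14096 = 40903*(1/37014) - 800*1/14096 = 40903/37014 - 50/881 = 34184843/32609334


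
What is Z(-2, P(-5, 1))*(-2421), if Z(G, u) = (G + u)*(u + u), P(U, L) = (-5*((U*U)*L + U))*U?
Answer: -1205658000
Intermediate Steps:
P(U, L) = U*(-5*U - 5*L*U²) (P(U, L) = (-5*(U²*L + U))*U = (-5*(L*U² + U))*U = (-5*(U + L*U²))*U = (-5*U - 5*L*U²)*U = U*(-5*U - 5*L*U²))
Z(G, u) = 2*u*(G + u) (Z(G, u) = (G + u)*(2*u) = 2*u*(G + u))
Z(-2, P(-5, 1))*(-2421) = (2*(5*(-5)²*(-1 - 1*1*(-5)))*(-2 + 5*(-5)²*(-1 - 1*1*(-5))))*(-2421) = (2*(5*25*(-1 + 5))*(-2 + 5*25*(-1 + 5)))*(-2421) = (2*(5*25*4)*(-2 + 5*25*4))*(-2421) = (2*500*(-2 + 500))*(-2421) = (2*500*498)*(-2421) = 498000*(-2421) = -1205658000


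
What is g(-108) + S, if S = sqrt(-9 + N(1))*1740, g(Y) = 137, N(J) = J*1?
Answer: 137 + 3480*I*sqrt(2) ≈ 137.0 + 4921.5*I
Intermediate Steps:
N(J) = J
S = 3480*I*sqrt(2) (S = sqrt(-9 + 1)*1740 = sqrt(-8)*1740 = (2*I*sqrt(2))*1740 = 3480*I*sqrt(2) ≈ 4921.5*I)
g(-108) + S = 137 + 3480*I*sqrt(2)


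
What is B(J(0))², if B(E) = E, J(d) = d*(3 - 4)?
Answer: 0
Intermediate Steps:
J(d) = -d (J(d) = d*(-1) = -d)
B(J(0))² = (-1*0)² = 0² = 0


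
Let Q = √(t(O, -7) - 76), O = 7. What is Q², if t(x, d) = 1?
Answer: -75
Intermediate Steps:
Q = 5*I*√3 (Q = √(1 - 76) = √(-75) = 5*I*√3 ≈ 8.6602*I)
Q² = (5*I*√3)² = -75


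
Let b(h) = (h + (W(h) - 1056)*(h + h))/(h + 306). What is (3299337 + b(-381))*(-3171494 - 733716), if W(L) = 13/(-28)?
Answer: -449494724732261/35 ≈ -1.2843e+13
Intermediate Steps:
W(L) = -13/28 (W(L) = 13*(-1/28) = -13/28)
b(h) = -29567*h/(14*(306 + h)) (b(h) = (h + (-13/28 - 1056)*(h + h))/(h + 306) = (h - 29581*h/14)/(306 + h) = (-29567*h/14)/(306 + h) = -29567*h/(14*(306 + h)))
(3299337 + b(-381))*(-3171494 - 733716) = (3299337 - 29567*(-381)/(4284 + 14*(-381)))*(-3171494 - 733716) = (3299337 - 29567*(-381)/(4284 - 5334))*(-3905210) = (3299337 - 29567*(-381)/(-1050))*(-3905210) = (3299337 - 29567*(-381)*(-1/1050))*(-3905210) = (3299337 - 3755009/350)*(-3905210) = (1151012941/350)*(-3905210) = -449494724732261/35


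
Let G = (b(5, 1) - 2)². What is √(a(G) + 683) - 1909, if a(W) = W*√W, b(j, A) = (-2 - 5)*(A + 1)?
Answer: -1909 + 9*√59 ≈ -1839.9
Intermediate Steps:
b(j, A) = -7 - 7*A (b(j, A) = -7*(1 + A) = -7 - 7*A)
G = 256 (G = ((-7 - 7*1) - 2)² = ((-7 - 7) - 2)² = (-14 - 2)² = (-16)² = 256)
a(W) = W^(3/2)
√(a(G) + 683) - 1909 = √(256^(3/2) + 683) - 1909 = √(4096 + 683) - 1909 = √4779 - 1909 = 9*√59 - 1909 = -1909 + 9*√59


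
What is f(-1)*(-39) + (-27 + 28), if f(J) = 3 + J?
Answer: -77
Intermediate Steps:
f(-1)*(-39) + (-27 + 28) = (3 - 1)*(-39) + (-27 + 28) = 2*(-39) + 1 = -78 + 1 = -77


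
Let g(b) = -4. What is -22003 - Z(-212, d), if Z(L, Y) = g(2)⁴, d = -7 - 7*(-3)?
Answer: -22259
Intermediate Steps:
d = 14 (d = -7 + 21 = 14)
Z(L, Y) = 256 (Z(L, Y) = (-4)⁴ = 256)
-22003 - Z(-212, d) = -22003 - 1*256 = -22003 - 256 = -22259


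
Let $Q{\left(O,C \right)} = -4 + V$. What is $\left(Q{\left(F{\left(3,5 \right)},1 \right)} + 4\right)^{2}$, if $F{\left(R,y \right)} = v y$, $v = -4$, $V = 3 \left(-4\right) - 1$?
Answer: $169$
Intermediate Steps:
$V = -13$ ($V = -12 - 1 = -13$)
$F{\left(R,y \right)} = - 4 y$
$Q{\left(O,C \right)} = -17$ ($Q{\left(O,C \right)} = -4 - 13 = -17$)
$\left(Q{\left(F{\left(3,5 \right)},1 \right)} + 4\right)^{2} = \left(-17 + 4\right)^{2} = \left(-13\right)^{2} = 169$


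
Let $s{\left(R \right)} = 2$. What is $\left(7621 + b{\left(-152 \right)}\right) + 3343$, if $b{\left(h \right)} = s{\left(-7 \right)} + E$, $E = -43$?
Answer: $10923$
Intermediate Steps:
$b{\left(h \right)} = -41$ ($b{\left(h \right)} = 2 - 43 = -41$)
$\left(7621 + b{\left(-152 \right)}\right) + 3343 = \left(7621 - 41\right) + 3343 = 7580 + 3343 = 10923$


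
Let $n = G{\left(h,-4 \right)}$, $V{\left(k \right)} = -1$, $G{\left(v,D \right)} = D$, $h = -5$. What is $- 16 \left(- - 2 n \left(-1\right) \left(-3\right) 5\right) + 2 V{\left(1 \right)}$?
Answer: $1918$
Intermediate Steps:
$n = -4$
$- 16 \left(- - 2 n \left(-1\right) \left(-3\right) 5\right) + 2 V{\left(1 \right)} = - 16 \left(- \left(-2\right) \left(-4\right) \left(-1\right) \left(-3\right) 5\right) + 2 \left(-1\right) = - 16 \left(- 8 \cdot 3 \cdot 5\right) - 2 = - 16 \left(- 8 \cdot 15\right) - 2 = - 16 \left(\left(-1\right) 120\right) - 2 = \left(-16\right) \left(-120\right) - 2 = 1920 - 2 = 1918$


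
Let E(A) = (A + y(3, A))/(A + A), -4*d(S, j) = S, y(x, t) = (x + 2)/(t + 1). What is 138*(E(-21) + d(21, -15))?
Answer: -18331/28 ≈ -654.68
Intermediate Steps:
y(x, t) = (2 + x)/(1 + t)
d(S, j) = -S/4
E(A) = (A + 5/(1 + A))/(2*A) (E(A) = (A + (2 + 3)/(1 + A))/(A + A) = (A + 5/(1 + A))/((2*A)) = (A + 5/(1 + A))*(1/(2*A)) = (A + 5/(1 + A))/(2*A))
138*(E(-21) + d(21, -15)) = 138*((½)*(5 - 21*(1 - 21))/(-21*(1 - 21)) - ¼*21) = 138*((½)*(-1/21)*(5 - 21*(-20))/(-20) - 21/4) = 138*((½)*(-1/21)*(-1/20)*(5 + 420) - 21/4) = 138*((½)*(-1/21)*(-1/20)*425 - 21/4) = 138*(85/168 - 21/4) = 138*(-797/168) = -18331/28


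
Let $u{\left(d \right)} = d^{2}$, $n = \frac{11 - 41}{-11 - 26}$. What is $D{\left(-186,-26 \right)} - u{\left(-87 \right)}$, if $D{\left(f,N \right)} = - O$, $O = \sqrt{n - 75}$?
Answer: $-7569 - \frac{3 i \sqrt{11285}}{37} \approx -7569.0 - 8.6133 i$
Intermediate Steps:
$n = \frac{30}{37}$ ($n = - \frac{30}{-37} = \left(-30\right) \left(- \frac{1}{37}\right) = \frac{30}{37} \approx 0.81081$)
$O = \frac{3 i \sqrt{11285}}{37}$ ($O = \sqrt{\frac{30}{37} - 75} = \sqrt{- \frac{2745}{37}} = \frac{3 i \sqrt{11285}}{37} \approx 8.6133 i$)
$D{\left(f,N \right)} = - \frac{3 i \sqrt{11285}}{37}$
$D{\left(-186,-26 \right)} - u{\left(-87 \right)} = - \frac{3 i \sqrt{11285}}{37} - \left(-87\right)^{2} = - \frac{3 i \sqrt{11285}}{37} - 7569 = -7569 - \frac{3 i \sqrt{11285}}{37}$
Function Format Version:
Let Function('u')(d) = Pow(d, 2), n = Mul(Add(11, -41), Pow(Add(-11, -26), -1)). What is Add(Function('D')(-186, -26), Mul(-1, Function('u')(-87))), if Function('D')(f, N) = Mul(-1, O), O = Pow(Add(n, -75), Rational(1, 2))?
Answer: Add(-7569, Mul(Rational(-3, 37), I, Pow(11285, Rational(1, 2)))) ≈ Add(-7569.0, Mul(-8.6133, I))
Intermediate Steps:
n = Rational(30, 37) (n = Mul(-30, Pow(-37, -1)) = Mul(-30, Rational(-1, 37)) = Rational(30, 37) ≈ 0.81081)
O = Mul(Rational(3, 37), I, Pow(11285, Rational(1, 2))) (O = Pow(Add(Rational(30, 37), -75), Rational(1, 2)) = Pow(Rational(-2745, 37), Rational(1, 2)) = Mul(Rational(3, 37), I, Pow(11285, Rational(1, 2))) ≈ Mul(8.6133, I))
Function('D')(f, N) = Mul(Rational(-3, 37), I, Pow(11285, Rational(1, 2))) (Function('D')(f, N) = Mul(-1, Mul(Rational(3, 37), I, Pow(11285, Rational(1, 2)))) = Mul(Rational(-3, 37), I, Pow(11285, Rational(1, 2))))
Add(Function('D')(-186, -26), Mul(-1, Function('u')(-87))) = Add(Mul(Rational(-3, 37), I, Pow(11285, Rational(1, 2))), Mul(-1, Pow(-87, 2))) = Add(Mul(Rational(-3, 37), I, Pow(11285, Rational(1, 2))), Mul(-1, 7569)) = Add(Mul(Rational(-3, 37), I, Pow(11285, Rational(1, 2))), -7569) = Add(-7569, Mul(Rational(-3, 37), I, Pow(11285, Rational(1, 2))))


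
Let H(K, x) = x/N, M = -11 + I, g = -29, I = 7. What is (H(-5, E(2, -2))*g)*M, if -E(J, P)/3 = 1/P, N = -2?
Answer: -87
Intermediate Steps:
E(J, P) = -3/P
M = -4 (M = -11 + 7 = -4)
H(K, x) = -x/2 (H(K, x) = x/(-2) = x*(-½) = -x/2)
(H(-5, E(2, -2))*g)*M = (-(-3)/(2*(-2))*(-29))*(-4) = (-(-3)*(-1)/(2*2)*(-29))*(-4) = (-½*3/2*(-29))*(-4) = -¾*(-29)*(-4) = (87/4)*(-4) = -87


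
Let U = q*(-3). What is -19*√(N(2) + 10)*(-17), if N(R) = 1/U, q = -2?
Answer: 323*√366/6 ≈ 1029.9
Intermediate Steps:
U = 6 (U = -2*(-3) = 6)
N(R) = ⅙ (N(R) = 1/6 = ⅙)
-19*√(N(2) + 10)*(-17) = -19*√(⅙ + 10)*(-17) = -19*√366/6*(-17) = 323*√366/6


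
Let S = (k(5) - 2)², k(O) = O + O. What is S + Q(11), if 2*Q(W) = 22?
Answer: 75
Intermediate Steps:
Q(W) = 11 (Q(W) = (½)*22 = 11)
k(O) = 2*O
S = 64 (S = (2*5 - 2)² = (10 - 2)² = 8² = 64)
S + Q(11) = 64 + 11 = 75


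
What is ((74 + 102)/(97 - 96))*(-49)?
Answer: -8624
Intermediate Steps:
((74 + 102)/(97 - 96))*(-49) = (176/1)*(-49) = (176*1)*(-49) = 176*(-49) = -8624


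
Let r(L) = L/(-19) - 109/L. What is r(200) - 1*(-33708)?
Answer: 128048329/3800 ≈ 33697.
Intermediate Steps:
r(L) = -109/L - L/19 (r(L) = L*(-1/19) - 109/L = -L/19 - 109/L = -109/L - L/19)
r(200) - 1*(-33708) = (-109/200 - 1/19*200) - 1*(-33708) = (-109*1/200 - 200/19) + 33708 = (-109/200 - 200/19) + 33708 = -42071/3800 + 33708 = 128048329/3800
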